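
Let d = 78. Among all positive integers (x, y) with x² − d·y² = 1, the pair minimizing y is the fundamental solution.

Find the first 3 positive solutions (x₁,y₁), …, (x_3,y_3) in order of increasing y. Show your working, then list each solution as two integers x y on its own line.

[8; 1,4,1,16] for √78; ℓ=4 ⇒ convergent index 3
i=0: a=8 ⇒ p=8, q=1
…
i=2: a=4 ⇒ p=44, q=5
i=3: a=1 ⇒ p=53, q=6
→ (53, 6).  Check: 53²=2809, 78·6²=2808, difference 1.
(53+6√78)^2 = 5617 + 636√78
(53+6√78)^3 = 595349 + 67410√78

53 6
5617 636
595349 67410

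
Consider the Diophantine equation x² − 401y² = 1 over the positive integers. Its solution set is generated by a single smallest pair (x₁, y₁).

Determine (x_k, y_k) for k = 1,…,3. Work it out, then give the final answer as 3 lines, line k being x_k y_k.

√401 = [20; 40, …], period ℓ=1 (odd) → k=1
k=0  a_k=20  p_k/q_k = 20/1
k=1  a_k=40  p_k/q_k = 801/40
(x₁, y₁) = (801, 40);  801² − 401·40² = 1 ✓
(801+40√401)^2 = 1283201 + 64080√401
(801+40√401)^3 = 2055687201 + 102656120√401

801 40
1283201 64080
2055687201 102656120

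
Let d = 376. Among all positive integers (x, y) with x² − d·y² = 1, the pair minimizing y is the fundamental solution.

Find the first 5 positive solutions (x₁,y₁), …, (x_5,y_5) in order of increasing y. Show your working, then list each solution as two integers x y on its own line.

d=376: √d = [19; 2,1,1,3,1,…,1,2,38] (ℓ=16, even), read p_15/q_15
k=0  a_k=19  p_k/q_k = 19/1
…
k=2  a_k=1  p_k/q_k = 58/3
k=3  a_k=1  p_k/q_k = 97/5
…
k=5  a_k=1  p_k/q_k = 446/23
k=6  a_k=2  p_k/q_k = 1241/64
k=7  a_k=2  p_k/q_k = 2928/151
k=8  a_k=4  p_k/q_k = 12953/668
…
k=10  a_k=2  p_k/q_k = 70621/3642
…
k=13  a_k=1  p_k/q_k = 468441/24158
k=14  a_k=1  p_k/q_k = 837427/43187
k=15  a_k=2  p_k/q_k = 2143295/110532
→ (2143295, 110532).  Check: 2143295²=4593713457025, 376·110532²=4593713457024, difference 1.
n=2: (2143295,110532)∘(2143295,110532) = (2143295·2143295+376·110532·110532, 2143295·110532+110532·2143295) = (9187426914049,473805365880)
n=3: (9187426914049,473805365880)∘(2143295,110532) = (2143295·9187426914049+376·110532·473805365880, 2143295·473805365880+110532·9187426914049) = (39382732335491159615,2031009343327438668)
n=4: (39382732335491159615,2031009343327438668)∘(2143295,110532) = (2143295·39382732335491159615+376·110532·2031009343327438668, 2143295·2031009343327438668+110532·39382732335491159615) = (168817626601983862467148801,8706104341013491514496240)
n=5: (168817626601983862467148801,8706104341013491514496240)∘(2143295,110532) = (2143295·168817626601983862467148801+376·110532·8706104341013491514496240, 2143295·8706104341013491514496240+110532·168817626601983862467148801) = (723651950015758622280719887718975,37319499807142991581781109982932)

2143295 110532
9187426914049 473805365880
39382732335491159615 2031009343327438668
168817626601983862467148801 8706104341013491514496240
723651950015758622280719887718975 37319499807142991581781109982932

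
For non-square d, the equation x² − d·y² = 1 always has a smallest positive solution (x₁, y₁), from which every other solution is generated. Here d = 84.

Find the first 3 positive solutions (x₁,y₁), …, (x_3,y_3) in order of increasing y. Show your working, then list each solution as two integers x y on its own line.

[9; 6,18] for √84; ℓ=2 ⇒ convergent index 1
i=0: a=9 ⇒ p=9, q=1
i=1: a=6 ⇒ p=55, q=6
fundamental: x₁=55, y₁=6  (since 3025 − 84·36 = 1)
n=2: (55,6)∘(55,6) = (55·55+84·6·6, 55·6+6·55) = (6049,660)
n=3: (6049,660)∘(55,6) = (55·6049+84·6·660, 55·660+6·6049) = (665335,72594)

55 6
6049 660
665335 72594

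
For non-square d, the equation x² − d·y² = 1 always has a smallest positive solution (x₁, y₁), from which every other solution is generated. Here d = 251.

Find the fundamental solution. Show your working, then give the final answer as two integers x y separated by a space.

[15; 1,5,2,1,2,…,5,1,30] for √251; ℓ=14 ⇒ convergent index 13
a_0=15:  p_0=15·1+0=15,  q_0=15·0+1=1
a_1=1:  p_1=1·15+1=16,  q_1=1·1+0=1
…
a_3=2:  p_3=2·95+16=206,  q_3=2·6+1=13
…
a_5=2:  p_5=2·301+206=808,  q_5=2·19+13=51
a_6=2:  p_6=2·808+301=1917,  q_6=2·51+19=121
…
a_12=5:  p_12=5·577033+212692=3097857,  q_12=5·36422+13425=195535
a_13=1:  p_13=1·3097857+577033=3674890,  q_13=1·195535+36422=231957
fundamental: x₁=3674890, y₁=231957  (since 13504816512100 − 251·53804049849 = 1)

3674890 231957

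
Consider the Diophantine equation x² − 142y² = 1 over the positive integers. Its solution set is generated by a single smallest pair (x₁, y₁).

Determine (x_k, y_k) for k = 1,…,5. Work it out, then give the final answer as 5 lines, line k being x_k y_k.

√142 = [11; 1,10,1,22, …], period ℓ=4 (even) → k=3
a_0=11:  p_0=11·1+0=11,  q_0=11·0+1=1
…
a_2=10:  p_2=10·12+11=131,  q_2=10·1+1=11
a_3=1:  p_3=1·131+12=143,  q_3=1·11+1=12
(x₁, y₁) = (143, 12);  143² − 142·12² = 1 ✓
k=2:  x_2 = 143·143+142·12·12 = 40897,  y_2 = 143·12+12·143 = 3432
k=3:  x_3 = 143·40897+142·12·3432 = 11696399,  y_3 = 143·3432+12·40897 = 981540
k=4:  x_4 = 143·11696399+142·12·981540 = 3345129217,  y_4 = 143·981540+12·11696399 = 280717008
k=5:  x_5 = 143·3345129217+142·12·280717008 = 956695259663,  y_5 = 143·280717008+12·3345129217 = 80284082748

143 12
40897 3432
11696399 981540
3345129217 280717008
956695259663 80284082748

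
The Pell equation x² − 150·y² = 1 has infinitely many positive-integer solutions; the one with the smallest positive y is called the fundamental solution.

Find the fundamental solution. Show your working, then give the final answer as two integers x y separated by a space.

49 4

√150 → a₀=12, period (4,24); ℓ=2 even so k=1
a_0=12:  p_0=12·1+0=12,  q_0=12·0+1=1
a_1=4:  p_1=4·12+1=49,  q_1=4·1+0=4
→ (49, 4).  Check: 49²=2401, 150·4²=2400, difference 1.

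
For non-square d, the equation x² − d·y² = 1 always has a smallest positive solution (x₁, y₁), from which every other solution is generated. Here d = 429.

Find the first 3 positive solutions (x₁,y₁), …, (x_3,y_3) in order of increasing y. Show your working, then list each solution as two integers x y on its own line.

1524095 73584
4645731138049 224298012960
14161071197688057215 683702960124468816

√429 = [20; 1,2,2,9,1,12,1,9,2,2,1,40, …], period ℓ=12 (even) → k=11
i=0: a=20 ⇒ p=20, q=1
…
i=9: a=2 ⇒ p=438459, q=21169
i=10: a=2 ⇒ p=1085636, q=52415
i=11: a=1 ⇒ p=1524095, q=73584
fundamental: x₁=1524095, y₁=73584  (since 2322865569025 − 429·5414605056 = 1)
n=2: (1524095,73584)∘(1524095,73584) = (1524095·1524095+429·73584·73584, 1524095·73584+73584·1524095) = (4645731138049,224298012960)
n=3: (4645731138049,224298012960)∘(1524095,73584) = (1524095·4645731138049+429·73584·224298012960, 1524095·224298012960+73584·4645731138049) = (14161071197688057215,683702960124468816)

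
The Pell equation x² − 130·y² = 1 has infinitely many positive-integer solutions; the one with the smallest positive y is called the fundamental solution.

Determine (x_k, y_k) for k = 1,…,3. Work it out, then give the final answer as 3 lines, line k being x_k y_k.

√130 = [11; 2,2,22, …], period ℓ=3 (odd) → k=5
i=0: a=11 ⇒ p=11, q=1
…
i=4: a=2 ⇒ p=2611, q=229
i=5: a=2 ⇒ p=6499, q=570
(x₁, y₁) = (6499, 570);  6499² − 130·570² = 1 ✓
k=2:  x_2 = 6499·6499+130·570·570 = 84474001,  y_2 = 6499·570+570·6499 = 7408860
k=3:  x_3 = 6499·84474001+130·570·7408860 = 1097993058499,  y_3 = 6499·7408860+570·84474001 = 96300361710

6499 570
84474001 7408860
1097993058499 96300361710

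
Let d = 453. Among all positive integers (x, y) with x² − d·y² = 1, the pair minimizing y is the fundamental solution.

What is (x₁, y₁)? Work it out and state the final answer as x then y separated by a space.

d=453: √d = [21; 3,1,1,10,14,10,1,1,3,42] (ℓ=10, even), read p_9/q_9
a_0=21:  p_0=21·1+0=21,  q_0=21·0+1=1
…
a_3=1:  p_3=1·85+64=149,  q_3=1·4+3=7
a_4=10:  p_4=10·149+85=1575,  q_4=10·7+4=74
a_5=14:  p_5=14·1575+149=22199,  q_5=14·74+7=1043
a_6=10:  p_6=10·22199+1575=223565,  q_6=10·1043+74=10504
a_7=1:  p_7=1·223565+22199=245764,  q_7=1·10504+1043=11547
a_8=1:  p_8=1·245764+223565=469329,  q_8=1·11547+10504=22051
a_9=3:  p_9=3·469329+245764=1653751,  q_9=3·22051+11547=77700
→ (1653751, 77700).  Check: 1653751²=2734892370001, 453·77700²=2734892370000, difference 1.

1653751 77700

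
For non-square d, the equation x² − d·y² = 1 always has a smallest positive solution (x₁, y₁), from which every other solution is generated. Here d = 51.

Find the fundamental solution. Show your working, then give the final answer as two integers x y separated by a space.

√51 = [7; 7,14, …], period ℓ=2 (even) → k=1
a_0=7:  p_0=7·1+0=7,  q_0=7·0+1=1
a_1=7:  p_1=7·7+1=50,  q_1=7·1+0=7
fundamental: x₁=50, y₁=7  (since 2500 − 51·49 = 1)

50 7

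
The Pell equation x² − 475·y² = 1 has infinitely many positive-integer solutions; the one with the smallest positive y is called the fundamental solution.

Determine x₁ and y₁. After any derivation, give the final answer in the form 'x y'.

√475 → a₀=21, period (1,3,1,6,2,6,1,3,1,42); ℓ=10 even so k=9
k=0  a_k=21  p_k/q_k = 21/1
…
k=3  a_k=1  p_k/q_k = 109/5
…
k=5  a_k=2  p_k/q_k = 1591/73
k=6  a_k=6  p_k/q_k = 10287/472
…
k=8  a_k=3  p_k/q_k = 45921/2107
k=9  a_k=1  p_k/q_k = 57799/2652
→ (57799, 2652).  Check: 57799²=3340724401, 475·2652²=3340724400, difference 1.

57799 2652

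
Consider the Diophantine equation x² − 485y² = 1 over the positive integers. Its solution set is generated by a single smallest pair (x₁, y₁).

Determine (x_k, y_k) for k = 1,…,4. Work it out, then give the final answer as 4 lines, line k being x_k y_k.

969 44
1877921 85272
3639409929 165257092
7053174564481 320268159024

[22; 44] for √485; ℓ=1 ⇒ convergent index 1
a_0=22:  p_0=22·1+0=22,  q_0=22·0+1=1
a_1=44:  p_1=44·22+1=969,  q_1=44·1+0=44
→ (969, 44).  Check: 969²=938961, 485·44²=938960, difference 1.
n=2: (969,44)∘(969,44) = (969·969+485·44·44, 969·44+44·969) = (1877921,85272)
n=3: (1877921,85272)∘(969,44) = (969·1877921+485·44·85272, 969·85272+44·1877921) = (3639409929,165257092)
n=4: (3639409929,165257092)∘(969,44) = (969·3639409929+485·44·165257092, 969·165257092+44·3639409929) = (7053174564481,320268159024)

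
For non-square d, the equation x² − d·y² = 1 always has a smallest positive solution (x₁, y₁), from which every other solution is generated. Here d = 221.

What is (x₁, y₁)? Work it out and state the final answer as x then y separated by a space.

[14; 1,6,2,6,1,28] for √221; ℓ=6 ⇒ convergent index 5
step 0: (14, 1)  from 14·(1,0) + (0,1)
step 1: (15, 1)  from 1·(14,1) + (1,0)
step 2: (104, 7)  from 6·(15,1) + (14,1)
…
step 4: (1442, 97)  from 6·(223,15) + (104,7)
step 5: (1665, 112)  from 1·(1442,97) + (223,15)
fundamental: x₁=1665, y₁=112  (since 2772225 − 221·12544 = 1)

1665 112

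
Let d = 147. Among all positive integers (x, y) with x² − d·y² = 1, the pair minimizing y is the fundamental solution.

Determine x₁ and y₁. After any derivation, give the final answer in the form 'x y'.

97 8

d=147: √d = [12; 8,24] (ℓ=2, even), read p_1/q_1
i=0: a=12 ⇒ p=12, q=1
i=1: a=8 ⇒ p=97, q=8
→ (97, 8).  Check: 97²=9409, 147·8²=9408, difference 1.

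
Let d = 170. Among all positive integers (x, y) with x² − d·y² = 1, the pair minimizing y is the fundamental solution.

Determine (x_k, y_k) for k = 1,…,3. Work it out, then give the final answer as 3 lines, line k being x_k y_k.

339 26
229841 17628
155831859 11951758

√170 → a₀=13, period (26); ℓ=1 odd so k=1
k=0  a_k=13  p_k/q_k = 13/1
k=1  a_k=26  p_k/q_k = 339/26
→ (339, 26).  Check: 339²=114921, 170·26²=114920, difference 1.
(339+26√170)^2 = 229841 + 17628√170
(339+26√170)^3 = 155831859 + 11951758√170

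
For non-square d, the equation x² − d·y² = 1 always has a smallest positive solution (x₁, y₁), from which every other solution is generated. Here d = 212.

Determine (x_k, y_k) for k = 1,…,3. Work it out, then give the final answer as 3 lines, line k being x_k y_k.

d=212: √d = [14; 1,1,3,1,1,…,1,1,28] (ℓ=14, even), read p_13/q_13
a_0=14:  p_0=14·1+0=14,  q_0=14·0+1=1
…
a_4=1:  p_4=1·102+29=131,  q_4=1·7+2=9
a_5=1:  p_5=1·131+102=233,  q_5=1·9+7=16
a_6=1:  p_6=1·233+131=364,  q_6=1·16+9=25
a_7=6:  p_7=6·364+233=2417,  q_7=6·25+16=166
…
a_9=1:  p_9=1·2781+2417=5198,  q_9=1·191+166=357
…
a_11=3:  p_11=3·7979+5198=29135,  q_11=3·548+357=2001
a_12=1:  p_12=1·29135+7979=37114,  q_12=1·2001+548=2549
a_13=1:  p_13=1·37114+29135=66249,  q_13=1·2549+2001=4550
(x₁, y₁) = (66249, 4550);  66249² − 212·4550² = 1 ✓
(66249+4550√212)^2 = 8777860001 + 602865900√212
(66249+4550√212)^3 = 1163048894346249 + 79878526013650√212

66249 4550
8777860001 602865900
1163048894346249 79878526013650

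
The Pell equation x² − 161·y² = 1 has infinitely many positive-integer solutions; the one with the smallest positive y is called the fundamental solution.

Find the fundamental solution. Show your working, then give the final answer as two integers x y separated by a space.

[12; 1,2,4,1,2,1,4,2,1,24] for √161; ℓ=10 ⇒ convergent index 9
step 0: (12, 1)  from 12·(1,0) + (0,1)
…
step 2: (38, 3)  from 2·(13,1) + (12,1)
…
step 4: (203, 16)  from 1·(165,13) + (38,3)
step 5: (571, 45)  from 2·(203,16) + (165,13)
…
step 7: (3667, 289)  from 4·(774,61) + (571,45)
step 8: (8108, 639)  from 2·(3667,289) + (774,61)
step 9: (11775, 928)  from 1·(8108,639) + (3667,289)
fundamental: x₁=11775, y₁=928  (since 138650625 − 161·861184 = 1)

11775 928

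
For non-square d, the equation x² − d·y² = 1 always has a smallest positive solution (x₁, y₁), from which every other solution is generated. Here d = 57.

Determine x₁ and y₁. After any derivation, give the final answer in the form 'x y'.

√57 = [7; 1,1,4,1,1,14, …], period ℓ=6 (even) → k=5
k=0  a_k=7  p_k/q_k = 7/1
…
k=2  a_k=1  p_k/q_k = 15/2
k=3  a_k=4  p_k/q_k = 68/9
k=4  a_k=1  p_k/q_k = 83/11
k=5  a_k=1  p_k/q_k = 151/20
fundamental: x₁=151, y₁=20  (since 22801 − 57·400 = 1)

151 20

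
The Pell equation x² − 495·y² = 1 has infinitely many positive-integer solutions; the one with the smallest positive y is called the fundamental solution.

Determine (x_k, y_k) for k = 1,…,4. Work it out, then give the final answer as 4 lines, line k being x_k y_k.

√495 = [22; 4,44, …], period ℓ=2 (even) → k=1
k=0  a_k=22  p_k/q_k = 22/1
k=1  a_k=4  p_k/q_k = 89/4
fundamental: x₁=89, y₁=4  (since 7921 − 495·16 = 1)
(x_2, y_2) = (89·89 + 495·4·4, 89·4 + 4·89) = (15841, 712)
(x_3, y_3) = (89·15841 + 495·4·712, 89·712 + 4·15841) = (2819609, 126732)
(x_4, y_4) = (89·2819609 + 495·4·126732, 89·126732 + 4·2819609) = (501874561, 22557584)

89 4
15841 712
2819609 126732
501874561 22557584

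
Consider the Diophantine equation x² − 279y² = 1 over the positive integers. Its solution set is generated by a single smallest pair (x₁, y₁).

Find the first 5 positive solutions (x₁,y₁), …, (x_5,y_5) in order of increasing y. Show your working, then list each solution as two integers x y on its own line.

[16; 1,2,2,1,2,2,1,32] for √279; ℓ=8 ⇒ convergent index 7
a_0=16:  p_0=16·1+0=16,  q_0=16·0+1=1
a_1=1:  p_1=1·16+1=17,  q_1=1·1+0=1
…
a_4=1:  p_4=1·117+50=167,  q_4=1·7+3=10
a_5=2:  p_5=2·167+117=451,  q_5=2·10+7=27
a_6=2:  p_6=2·451+167=1069,  q_6=2·27+10=64
a_7=1:  p_7=1·1069+451=1520,  q_7=1·64+27=91
(x₁, y₁) = (1520, 91);  1520² − 279·91² = 1 ✓
(1520+91√279)^2 = 4620799 + 276640√279
(1520+91√279)^3 = 14047227440 + 840985509√279
(1520+91√279)^4 = 42703566796801 + 2556595670720√279
(1520+91√279)^5 = 129818829015047600 + 7772049998003291√279

1520 91
4620799 276640
14047227440 840985509
42703566796801 2556595670720
129818829015047600 7772049998003291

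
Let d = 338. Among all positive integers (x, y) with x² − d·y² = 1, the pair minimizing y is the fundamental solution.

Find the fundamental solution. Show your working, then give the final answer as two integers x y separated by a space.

√338 = [18; 2,1,1,2,36, …], period ℓ=5 (odd) → k=9
a_0=18:  p_0=18·1+0=18,  q_0=18·0+1=1
a_1=2:  p_1=2·18+1=37,  q_1=2·1+0=2
a_2=1:  p_2=1·37+18=55,  q_2=1·2+1=3
a_3=1:  p_3=1·55+37=92,  q_3=1·3+2=5
a_4=2:  p_4=2·92+55=239,  q_4=2·5+3=13
a_5=36:  p_5=36·239+92=8696,  q_5=36·13+5=473
a_6=2:  p_6=2·8696+239=17631,  q_6=2·473+13=959
a_7=1:  p_7=1·17631+8696=26327,  q_7=1·959+473=1432
a_8=1:  p_8=1·26327+17631=43958,  q_8=1·1432+959=2391
a_9=2:  p_9=2·43958+26327=114243,  q_9=2·2391+1432=6214
fundamental: x₁=114243, y₁=6214  (since 13051463049 − 338·38613796 = 1)

114243 6214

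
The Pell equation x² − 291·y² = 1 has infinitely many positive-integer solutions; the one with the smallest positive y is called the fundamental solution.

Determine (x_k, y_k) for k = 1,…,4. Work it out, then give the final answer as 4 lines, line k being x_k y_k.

290 17
168199 9860
97555130 5718783
56581807201 3316884280

√291 = [17; 17,34, …], period ℓ=2 (even) → k=1
step 0: (17, 1)  from 17·(1,0) + (0,1)
step 1: (290, 17)  from 17·(17,1) + (1,0)
fundamental: x₁=290, y₁=17  (since 84100 − 291·289 = 1)
(x_2, y_2) = (290·290 + 291·17·17, 290·17 + 17·290) = (168199, 9860)
(x_3, y_3) = (290·168199 + 291·17·9860, 290·9860 + 17·168199) = (97555130, 5718783)
(x_4, y_4) = (290·97555130 + 291·17·5718783, 290·5718783 + 17·97555130) = (56581807201, 3316884280)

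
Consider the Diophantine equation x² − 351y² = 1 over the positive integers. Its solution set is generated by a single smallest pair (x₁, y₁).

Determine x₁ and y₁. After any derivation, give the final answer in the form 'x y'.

62425 3332

d=351: √d = [18; 1,2,1,3,2,2,2,3,1,2,1,36] (ℓ=12, even), read p_11/q_11
a_0=18:  p_0=18·1+0=18,  q_0=18·0+1=1
a_1=1:  p_1=1·18+1=19,  q_1=1·1+0=1
…
a_3=1:  p_3=1·56+19=75,  q_3=1·3+1=4
…
a_5=2:  p_5=2·281+75=637,  q_5=2·15+4=34
a_6=2:  p_6=2·637+281=1555,  q_6=2·34+15=83
…
a_9=1:  p_9=1·12796+3747=16543,  q_9=1·683+200=883
a_10=2:  p_10=2·16543+12796=45882,  q_10=2·883+683=2449
a_11=1:  p_11=1·45882+16543=62425,  q_11=1·2449+883=3332
fundamental: x₁=62425, y₁=3332  (since 3896880625 − 351·11102224 = 1)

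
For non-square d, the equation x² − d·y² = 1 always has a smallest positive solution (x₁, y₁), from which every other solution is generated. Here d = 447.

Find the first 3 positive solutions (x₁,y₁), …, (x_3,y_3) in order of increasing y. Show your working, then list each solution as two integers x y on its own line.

[21; 7,42] for √447; ℓ=2 ⇒ convergent index 1
a_0=21:  p_0=21·1+0=21,  q_0=21·0+1=1
a_1=7:  p_1=7·21+1=148,  q_1=7·1+0=7
(x₁, y₁) = (148, 7);  148² − 447·7² = 1 ✓
n=2: (148,7)∘(148,7) = (148·148+447·7·7, 148·7+7·148) = (43807,2072)
n=3: (43807,2072)∘(148,7) = (148·43807+447·7·2072, 148·2072+7·43807) = (12966724,613305)

148 7
43807 2072
12966724 613305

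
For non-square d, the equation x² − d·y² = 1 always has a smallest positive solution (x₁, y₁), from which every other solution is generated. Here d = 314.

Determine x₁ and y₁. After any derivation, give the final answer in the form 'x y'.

√314 = [17; 1,2,1,1,2,1,34, …], period ℓ=7 (odd) → k=13
step 0: (17, 1)  from 17·(1,0) + (0,1)
step 1: (18, 1)  from 1·(17,1) + (1,0)
…
step 5: (319, 18)  from 2·(124,7) + (71,4)
step 6: (443, 25)  from 1·(319,18) + (124,7)
step 7: (15381, 868)  from 34·(443,25) + (319,18)
step 8: (15824, 893)  from 1·(15381,868) + (443,25)
step 9: (47029, 2654)  from 2·(15824,893) + (15381,868)
…
step 11: (109882, 6201)  from 1·(62853,3547) + (47029,2654)
step 12: (282617, 15949)  from 2·(109882,6201) + (62853,3547)
step 13: (392499, 22150)  from 1·(282617,15949) + (109882,6201)
→ (392499, 22150).  Check: 392499²=154055465001, 314·22150²=154055465000, difference 1.

392499 22150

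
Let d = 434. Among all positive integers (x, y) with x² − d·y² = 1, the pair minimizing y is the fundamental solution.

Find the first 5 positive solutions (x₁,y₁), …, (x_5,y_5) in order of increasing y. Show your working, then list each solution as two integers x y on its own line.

125 6
31249 1500
7812125 374994
1953000001 93747000
488242188125 23436375006

d=434: √d = [20; 1,4,1,40] (ℓ=4, even), read p_3/q_3
a_0=20:  p_0=20·1+0=20,  q_0=20·0+1=1
…
a_2=4:  p_2=4·21+20=104,  q_2=4·1+1=5
a_3=1:  p_3=1·104+21=125,  q_3=1·5+1=6
→ (125, 6).  Check: 125²=15625, 434·6²=15624, difference 1.
(125+6√434)^2 = 31249 + 1500√434
(125+6√434)^3 = 7812125 + 374994√434
(125+6√434)^4 = 1953000001 + 93747000√434
(125+6√434)^5 = 488242188125 + 23436375006√434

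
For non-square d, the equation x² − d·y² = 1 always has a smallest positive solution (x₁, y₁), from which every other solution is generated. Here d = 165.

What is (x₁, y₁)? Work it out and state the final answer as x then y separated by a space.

√165 → a₀=12, period (1,5,2,5,1,24); ℓ=6 even so k=5
i=0: a=12 ⇒ p=12, q=1
…
i=2: a=5 ⇒ p=77, q=6
…
i=4: a=5 ⇒ p=912, q=71
i=5: a=1 ⇒ p=1079, q=84
fundamental: x₁=1079, y₁=84  (since 1164241 − 165·7056 = 1)

1079 84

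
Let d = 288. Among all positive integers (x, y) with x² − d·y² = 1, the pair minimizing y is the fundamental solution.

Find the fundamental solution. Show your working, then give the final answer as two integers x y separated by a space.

√288 = [16; 1,32, …], period ℓ=2 (even) → k=1
k=0  a_k=16  p_k/q_k = 16/1
k=1  a_k=1  p_k/q_k = 17/1
fundamental: x₁=17, y₁=1  (since 289 − 288·1 = 1)

17 1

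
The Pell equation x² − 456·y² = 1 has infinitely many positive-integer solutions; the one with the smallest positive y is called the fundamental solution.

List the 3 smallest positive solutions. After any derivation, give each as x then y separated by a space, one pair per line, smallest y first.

[21; 2,1,4,1,2,42] for √456; ℓ=6 ⇒ convergent index 5
i=0: a=21 ⇒ p=21, q=1
i=1: a=2 ⇒ p=43, q=2
i=2: a=1 ⇒ p=64, q=3
…
i=4: a=1 ⇒ p=363, q=17
i=5: a=2 ⇒ p=1025, q=48
→ (1025, 48).  Check: 1025²=1050625, 456·48²=1050624, difference 1.
k=2:  x_2 = 1025·1025+456·48·48 = 2101249,  y_2 = 1025·48+48·1025 = 98400
k=3:  x_3 = 1025·2101249+456·48·98400 = 4307559425,  y_3 = 1025·98400+48·2101249 = 201719952

1025 48
2101249 98400
4307559425 201719952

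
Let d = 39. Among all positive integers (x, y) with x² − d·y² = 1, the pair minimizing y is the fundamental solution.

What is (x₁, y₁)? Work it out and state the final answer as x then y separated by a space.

√39 → a₀=6, period (4,12); ℓ=2 even so k=1
a_0=6:  p_0=6·1+0=6,  q_0=6·0+1=1
a_1=4:  p_1=4·6+1=25,  q_1=4·1+0=4
(x₁, y₁) = (25, 4);  25² − 39·4² = 1 ✓

25 4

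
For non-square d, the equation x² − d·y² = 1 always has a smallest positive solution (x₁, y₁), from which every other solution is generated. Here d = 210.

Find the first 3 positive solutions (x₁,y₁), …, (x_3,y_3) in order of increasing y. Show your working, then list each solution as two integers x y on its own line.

29 2
1681 116
97469 6726

[14; 2,28] for √210; ℓ=2 ⇒ convergent index 1
i=0: a=14 ⇒ p=14, q=1
i=1: a=2 ⇒ p=29, q=2
fundamental: x₁=29, y₁=2  (since 841 − 210·4 = 1)
(29+2√210)^2 = 1681 + 116√210
(29+2√210)^3 = 97469 + 6726√210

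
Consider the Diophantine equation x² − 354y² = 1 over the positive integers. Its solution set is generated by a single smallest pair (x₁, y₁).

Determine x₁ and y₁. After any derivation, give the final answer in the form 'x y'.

258065 13716

√354 → a₀=18, period (1,4,2,2,18,2,2,4,1,36); ℓ=10 even so k=9
k=0  a_k=18  p_k/q_k = 18/1
k=1  a_k=1  p_k/q_k = 19/1
k=2  a_k=4  p_k/q_k = 94/5
k=3  a_k=2  p_k/q_k = 207/11
…
k=5  a_k=18  p_k/q_k = 9351/497
k=6  a_k=2  p_k/q_k = 19210/1021
k=7  a_k=2  p_k/q_k = 47771/2539
k=8  a_k=4  p_k/q_k = 210294/11177
k=9  a_k=1  p_k/q_k = 258065/13716
fundamental: x₁=258065, y₁=13716  (since 66597544225 − 354·188128656 = 1)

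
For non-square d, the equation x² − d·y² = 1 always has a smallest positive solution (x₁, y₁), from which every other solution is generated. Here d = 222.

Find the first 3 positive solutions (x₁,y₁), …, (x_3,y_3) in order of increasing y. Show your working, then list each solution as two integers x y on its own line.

√222 = [14; 1,8,1,28, …], period ℓ=4 (even) → k=3
k=0  a_k=14  p_k/q_k = 14/1
…
k=2  a_k=8  p_k/q_k = 134/9
k=3  a_k=1  p_k/q_k = 149/10
fundamental: x₁=149, y₁=10  (since 22201 − 222·100 = 1)
k=2:  x_2 = 149·149+222·10·10 = 44401,  y_2 = 149·10+10·149 = 2980
k=3:  x_3 = 149·44401+222·10·2980 = 13231349,  y_3 = 149·2980+10·44401 = 888030

149 10
44401 2980
13231349 888030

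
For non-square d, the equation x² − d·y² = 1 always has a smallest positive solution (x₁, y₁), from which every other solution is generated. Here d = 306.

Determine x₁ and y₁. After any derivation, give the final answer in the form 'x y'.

35 2

√306 = [17; 2,34, …], period ℓ=2 (even) → k=1
a_0=17:  p_0=17·1+0=17,  q_0=17·0+1=1
a_1=2:  p_1=2·17+1=35,  q_1=2·1+0=2
(x₁, y₁) = (35, 2);  35² − 306·2² = 1 ✓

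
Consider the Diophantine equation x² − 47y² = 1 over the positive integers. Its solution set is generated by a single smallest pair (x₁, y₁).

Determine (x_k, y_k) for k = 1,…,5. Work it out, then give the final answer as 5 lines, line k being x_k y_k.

48 7
4607 672
442224 64505
42448897 6191808
4074651888 594349063

√47 → a₀=6, period (1,5,1,12); ℓ=4 even so k=3
a_0=6:  p_0=6·1+0=6,  q_0=6·0+1=1
…
a_2=5:  p_2=5·7+6=41,  q_2=5·1+1=6
a_3=1:  p_3=1·41+7=48,  q_3=1·6+1=7
→ (48, 7).  Check: 48²=2304, 47·7²=2303, difference 1.
k=2:  x_2 = 48·48+47·7·7 = 4607,  y_2 = 48·7+7·48 = 672
k=3:  x_3 = 48·4607+47·7·672 = 442224,  y_3 = 48·672+7·4607 = 64505
k=4:  x_4 = 48·442224+47·7·64505 = 42448897,  y_4 = 48·64505+7·442224 = 6191808
k=5:  x_5 = 48·42448897+47·7·6191808 = 4074651888,  y_5 = 48·6191808+7·42448897 = 594349063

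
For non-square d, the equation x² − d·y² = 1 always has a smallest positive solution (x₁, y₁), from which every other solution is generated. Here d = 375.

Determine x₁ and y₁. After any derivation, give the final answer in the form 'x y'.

15124 781

d=375: √d = [19; 2,1,2,1,5,1,2,1,2,38] (ℓ=10, even), read p_9/q_9
a_0=19:  p_0=19·1+0=19,  q_0=19·0+1=1
a_1=2:  p_1=2·19+1=39,  q_1=2·1+0=2
a_2=1:  p_2=1·39+19=58,  q_2=1·2+1=3
a_3=2:  p_3=2·58+39=155,  q_3=2·3+2=8
…
a_5=5:  p_5=5·213+155=1220,  q_5=5·11+8=63
a_6=1:  p_6=1·1220+213=1433,  q_6=1·63+11=74
a_7=2:  p_7=2·1433+1220=4086,  q_7=2·74+63=211
a_8=1:  p_8=1·4086+1433=5519,  q_8=1·211+74=285
a_9=2:  p_9=2·5519+4086=15124,  q_9=2·285+211=781
(x₁, y₁) = (15124, 781);  15124² − 375·781² = 1 ✓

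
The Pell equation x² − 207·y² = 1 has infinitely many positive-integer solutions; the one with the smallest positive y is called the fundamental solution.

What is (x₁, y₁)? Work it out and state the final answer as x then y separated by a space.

1151 80

√207 = [14; 2,1,1,2,1,1,2,28, …], period ℓ=8 (even) → k=7
i=0: a=14 ⇒ p=14, q=1
…
i=2: a=1 ⇒ p=43, q=3
…
i=4: a=2 ⇒ p=187, q=13
i=5: a=1 ⇒ p=259, q=18
i=6: a=1 ⇒ p=446, q=31
i=7: a=2 ⇒ p=1151, q=80
→ (1151, 80).  Check: 1151²=1324801, 207·80²=1324800, difference 1.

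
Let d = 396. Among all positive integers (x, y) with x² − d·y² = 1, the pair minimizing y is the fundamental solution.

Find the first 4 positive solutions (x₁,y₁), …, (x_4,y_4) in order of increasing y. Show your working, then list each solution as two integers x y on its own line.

199 10
79201 3980
31521799 1584030
12545596801 630439960

d=396: √d = [19; 1,8,1,38] (ℓ=4, even), read p_3/q_3
k=0  a_k=19  p_k/q_k = 19/1
…
k=2  a_k=8  p_k/q_k = 179/9
k=3  a_k=1  p_k/q_k = 199/10
fundamental: x₁=199, y₁=10  (since 39601 − 396·100 = 1)
k=2:  x_2 = 199·199+396·10·10 = 79201,  y_2 = 199·10+10·199 = 3980
k=3:  x_3 = 199·79201+396·10·3980 = 31521799,  y_3 = 199·3980+10·79201 = 1584030
k=4:  x_4 = 199·31521799+396·10·1584030 = 12545596801,  y_4 = 199·1584030+10·31521799 = 630439960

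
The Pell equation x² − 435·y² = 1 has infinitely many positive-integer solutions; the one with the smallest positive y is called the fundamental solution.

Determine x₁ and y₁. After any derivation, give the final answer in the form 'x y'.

146 7

√435 = [20; 1,5,1,40, …], period ℓ=4 (even) → k=3
step 0: (20, 1)  from 20·(1,0) + (0,1)
step 1: (21, 1)  from 1·(20,1) + (1,0)
step 2: (125, 6)  from 5·(21,1) + (20,1)
step 3: (146, 7)  from 1·(125,6) + (21,1)
(x₁, y₁) = (146, 7);  146² − 435·7² = 1 ✓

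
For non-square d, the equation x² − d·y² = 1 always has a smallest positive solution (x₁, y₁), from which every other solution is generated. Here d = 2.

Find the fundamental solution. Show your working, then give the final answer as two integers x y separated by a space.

√2 = [1; 2, …], period ℓ=1 (odd) → k=1
a_0=1:  p_0=1·1+0=1,  q_0=1·0+1=1
a_1=2:  p_1=2·1+1=3,  q_1=2·1+0=2
→ (3, 2).  Check: 3²=9, 2·2²=8, difference 1.

3 2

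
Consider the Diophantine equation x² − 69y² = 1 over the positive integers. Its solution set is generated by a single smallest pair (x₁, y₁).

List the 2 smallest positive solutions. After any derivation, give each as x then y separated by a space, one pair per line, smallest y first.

d=69: √d = [8; 3,3,1,4,1,3,3,16] (ℓ=8, even), read p_7/q_7
step 0: (8, 1)  from 8·(1,0) + (0,1)
step 1: (25, 3)  from 3·(8,1) + (1,0)
…
step 5: (623, 75)  from 1·(515,62) + (108,13)
step 6: (2384, 287)  from 3·(623,75) + (515,62)
step 7: (7775, 936)  from 3·(2384,287) + (623,75)
→ (7775, 936).  Check: 7775²=60450625, 69·936²=60450624, difference 1.
k=2:  x_2 = 7775·7775+69·936·936 = 120901249,  y_2 = 7775·936+936·7775 = 14554800

7775 936
120901249 14554800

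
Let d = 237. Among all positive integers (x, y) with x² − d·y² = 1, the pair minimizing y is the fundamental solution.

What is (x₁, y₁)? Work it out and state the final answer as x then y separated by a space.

228151 14820

[15; 2,1,1,7,10,7,1,1,2,30] for √237; ℓ=10 ⇒ convergent index 9
i=0: a=15 ⇒ p=15, q=1
…
i=2: a=1 ⇒ p=46, q=3
…
i=4: a=7 ⇒ p=585, q=38
i=5: a=10 ⇒ p=5927, q=385
…
i=8: a=1 ⇒ p=90075, q=5851
i=9: a=2 ⇒ p=228151, q=14820
(x₁, y₁) = (228151, 14820);  228151² − 237·14820² = 1 ✓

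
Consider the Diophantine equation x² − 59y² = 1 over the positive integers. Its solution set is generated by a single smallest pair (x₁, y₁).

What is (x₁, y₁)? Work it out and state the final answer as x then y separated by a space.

d=59: √d = [7; 1,2,7,2,1,14] (ℓ=6, even), read p_5/q_5
i=0: a=7 ⇒ p=7, q=1
…
i=4: a=2 ⇒ p=361, q=47
i=5: a=1 ⇒ p=530, q=69
(x₁, y₁) = (530, 69);  530² − 59·69² = 1 ✓

530 69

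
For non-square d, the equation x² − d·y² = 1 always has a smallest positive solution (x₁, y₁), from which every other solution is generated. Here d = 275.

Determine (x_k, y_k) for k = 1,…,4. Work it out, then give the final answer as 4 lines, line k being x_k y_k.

199 12
79201 4776
31521799 1900836
12545596801 756527952

√275 = [16; 1,1,2,1,1,32, …], period ℓ=6 (even) → k=5
i=0: a=16 ⇒ p=16, q=1
i=1: a=1 ⇒ p=17, q=1
i=2: a=1 ⇒ p=33, q=2
i=3: a=2 ⇒ p=83, q=5
i=4: a=1 ⇒ p=116, q=7
i=5: a=1 ⇒ p=199, q=12
fundamental: x₁=199, y₁=12  (since 39601 − 275·144 = 1)
k=2:  x_2 = 199·199+275·12·12 = 79201,  y_2 = 199·12+12·199 = 4776
k=3:  x_3 = 199·79201+275·12·4776 = 31521799,  y_3 = 199·4776+12·79201 = 1900836
k=4:  x_4 = 199·31521799+275·12·1900836 = 12545596801,  y_4 = 199·1900836+12·31521799 = 756527952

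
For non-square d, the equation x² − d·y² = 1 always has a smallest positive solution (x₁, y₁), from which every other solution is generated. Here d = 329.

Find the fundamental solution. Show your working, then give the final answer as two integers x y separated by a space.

2376415 131016

[18; 7,4,2,1,1,4,1,1,2,4,7,36] for √329; ℓ=12 ⇒ convergent index 11
i=0: a=18 ⇒ p=18, q=1
i=1: a=7 ⇒ p=127, q=7
i=2: a=4 ⇒ p=526, q=29
i=3: a=2 ⇒ p=1179, q=65
…
i=6: a=4 ⇒ p=13241, q=730
…
i=8: a=1 ⇒ p=29366, q=1619
i=9: a=2 ⇒ p=74857, q=4127
i=10: a=4 ⇒ p=328794, q=18127
i=11: a=7 ⇒ p=2376415, q=131016
(x₁, y₁) = (2376415, 131016);  2376415² − 329·131016² = 1 ✓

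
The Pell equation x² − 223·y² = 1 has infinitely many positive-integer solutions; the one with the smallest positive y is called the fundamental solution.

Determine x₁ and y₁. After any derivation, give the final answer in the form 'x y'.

d=223: √d = [14; 1,13,1,28] (ℓ=4, even), read p_3/q_3
step 0: (14, 1)  from 14·(1,0) + (0,1)
…
step 2: (209, 14)  from 13·(15,1) + (14,1)
step 3: (224, 15)  from 1·(209,14) + (15,1)
fundamental: x₁=224, y₁=15  (since 50176 − 223·225 = 1)

224 15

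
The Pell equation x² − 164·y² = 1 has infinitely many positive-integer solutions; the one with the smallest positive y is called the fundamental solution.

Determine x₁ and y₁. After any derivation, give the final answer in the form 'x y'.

2049 160

√164 → a₀=12, period (1,4,6,4,1,24); ℓ=6 even so k=5
k=0  a_k=12  p_k/q_k = 12/1
…
k=2  a_k=4  p_k/q_k = 64/5
…
k=4  a_k=4  p_k/q_k = 1652/129
k=5  a_k=1  p_k/q_k = 2049/160
(x₁, y₁) = (2049, 160);  2049² − 164·160² = 1 ✓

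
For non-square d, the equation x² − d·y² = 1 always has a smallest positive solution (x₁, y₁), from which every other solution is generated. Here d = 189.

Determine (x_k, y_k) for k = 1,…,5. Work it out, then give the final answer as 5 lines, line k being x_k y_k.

55 4
6049 440
665335 48396
73180801 5323120
8049222775 585494804

√189 → a₀=13, period (1,2,1,26); ℓ=4 even so k=3
k=0  a_k=13  p_k/q_k = 13/1
k=1  a_k=1  p_k/q_k = 14/1
k=2  a_k=2  p_k/q_k = 41/3
k=3  a_k=1  p_k/q_k = 55/4
(x₁, y₁) = (55, 4);  55² − 189·4² = 1 ✓
k=2:  x_2 = 55·55+189·4·4 = 6049,  y_2 = 55·4+4·55 = 440
k=3:  x_3 = 55·6049+189·4·440 = 665335,  y_3 = 55·440+4·6049 = 48396
k=4:  x_4 = 55·665335+189·4·48396 = 73180801,  y_4 = 55·48396+4·665335 = 5323120
k=5:  x_5 = 55·73180801+189·4·5323120 = 8049222775,  y_5 = 55·5323120+4·73180801 = 585494804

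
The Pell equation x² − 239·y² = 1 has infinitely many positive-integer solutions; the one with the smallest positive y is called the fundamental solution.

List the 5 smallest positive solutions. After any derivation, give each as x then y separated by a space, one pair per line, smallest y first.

d=239: √d = [15; 2,5,1,2,4,15,4,2,1,5,2,30] (ℓ=12, even), read p_11/q_11
step 0: (15, 1)  from 15·(1,0) + (0,1)
step 1: (31, 2)  from 2·(15,1) + (1,0)
step 2: (170, 11)  from 5·(31,2) + (15,1)
…
step 5: (2489, 161)  from 4·(572,37) + (201,13)
step 6: (37907, 2452)  from 15·(2489,161) + (572,37)
step 7: (154117, 9969)  from 4·(37907,2452) + (2489,161)
…
step 9: (500258, 32359)  from 1·(346141,22390) + (154117,9969)
step 10: (2847431, 184185)  from 5·(500258,32359) + (346141,22390)
step 11: (6195120, 400729)  from 2·(2847431,184185) + (500258,32359)
(x₁, y₁) = (6195120, 400729);  6195120² − 239·400729² = 1 ✓
k=2:  x_2 = 6195120·6195120+239·400729·400729 = 76759023628799,  y_2 = 6195120·400729+400729·6195120 = 4965128484960
k=3:  x_3 = 6195120·76759023628799+239·400729·4965128484960 = 951062724926484326640,  y_3 = 6195120·4965128484960+400729·76759023628799 = 61519133559490389671
k=4:  x_4 = 6195120·951062724926484326640+239·400729·61519133559490389671 = 11783895416893046404284364801,  y_4 = 6195120·61519133559490389671+400729·951062724926484326640 = 762236829394135240588726080
k=5:  x_5 = 6195120·11783895416893046404284364801+239·400729·762236829394135240588726080 = 146005292350203948217495381647615600,  y_5 = 6195120·762236829394135240588726080+400729·11783895416893046404284364801 = 9444297253032328704218497935069529

6195120 400729
76759023628799 4965128484960
951062724926484326640 61519133559490389671
11783895416893046404284364801 762236829394135240588726080
146005292350203948217495381647615600 9444297253032328704218497935069529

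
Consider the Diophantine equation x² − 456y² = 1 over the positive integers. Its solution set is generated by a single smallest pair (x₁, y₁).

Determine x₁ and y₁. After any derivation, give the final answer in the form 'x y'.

1025 48

√456 = [21; 2,1,4,1,2,42, …], period ℓ=6 (even) → k=5
step 0: (21, 1)  from 21·(1,0) + (0,1)
…
step 3: (299, 14)  from 4·(64,3) + (43,2)
step 4: (363, 17)  from 1·(299,14) + (64,3)
step 5: (1025, 48)  from 2·(363,17) + (299,14)
→ (1025, 48).  Check: 1025²=1050625, 456·48²=1050624, difference 1.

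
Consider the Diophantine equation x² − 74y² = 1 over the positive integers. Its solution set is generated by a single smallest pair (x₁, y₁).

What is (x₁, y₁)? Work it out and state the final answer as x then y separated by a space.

3699 430

√74 = [8; 1,1,1,1,16, …], period ℓ=5 (odd) → k=9
step 0: (8, 1)  from 8·(1,0) + (0,1)
…
step 5: (714, 83)  from 16·(43,5) + (26,3)
…
step 7: (1471, 171)  from 1·(757,88) + (714,83)
step 8: (2228, 259)  from 1·(1471,171) + (757,88)
step 9: (3699, 430)  from 1·(2228,259) + (1471,171)
→ (3699, 430).  Check: 3699²=13682601, 74·430²=13682600, difference 1.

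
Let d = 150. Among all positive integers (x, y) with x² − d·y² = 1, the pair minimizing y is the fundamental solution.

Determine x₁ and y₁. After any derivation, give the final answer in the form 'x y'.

√150 → a₀=12, period (4,24); ℓ=2 even so k=1
i=0: a=12 ⇒ p=12, q=1
i=1: a=4 ⇒ p=49, q=4
fundamental: x₁=49, y₁=4  (since 2401 − 150·16 = 1)

49 4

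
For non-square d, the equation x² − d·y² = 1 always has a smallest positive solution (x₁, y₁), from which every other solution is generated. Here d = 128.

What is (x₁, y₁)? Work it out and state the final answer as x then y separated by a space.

577 51

d=128: √d = [11; 3,5,3,22] (ℓ=4, even), read p_3/q_3
i=0: a=11 ⇒ p=11, q=1
…
i=2: a=5 ⇒ p=181, q=16
i=3: a=3 ⇒ p=577, q=51
(x₁, y₁) = (577, 51);  577² − 128·51² = 1 ✓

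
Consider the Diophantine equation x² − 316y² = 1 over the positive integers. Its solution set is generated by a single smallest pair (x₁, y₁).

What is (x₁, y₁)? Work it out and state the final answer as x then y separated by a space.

[17; 1,3,2,8,2,3,1,34] for √316; ℓ=8 ⇒ convergent index 7
step 0: (17, 1)  from 17·(1,0) + (0,1)
…
step 5: (2862, 161)  from 2·(1351,76) + (160,9)
step 6: (9937, 559)  from 3·(2862,161) + (1351,76)
step 7: (12799, 720)  from 1·(9937,559) + (2862,161)
→ (12799, 720).  Check: 12799²=163814401, 316·720²=163814400, difference 1.

12799 720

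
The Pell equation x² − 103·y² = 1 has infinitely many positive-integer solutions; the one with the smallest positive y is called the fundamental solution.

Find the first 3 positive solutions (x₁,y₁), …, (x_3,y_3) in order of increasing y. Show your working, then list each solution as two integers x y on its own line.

227528 22419
103537981567 10201900464
47115579739725224 4642436017523565

d=103: √d = [10; 6,1,2,1,1,9,1,1,2,1,6,20] (ℓ=12, even), read p_11/q_11
i=0: a=10 ⇒ p=10, q=1
i=1: a=6 ⇒ p=61, q=6
i=2: a=1 ⇒ p=71, q=7
…
i=4: a=1 ⇒ p=274, q=27
…
i=6: a=9 ⇒ p=4567, q=450
i=7: a=1 ⇒ p=5044, q=497
i=8: a=1 ⇒ p=9611, q=947
i=9: a=2 ⇒ p=24266, q=2391
i=10: a=1 ⇒ p=33877, q=3338
i=11: a=6 ⇒ p=227528, q=22419
(x₁, y₁) = (227528, 22419);  227528² − 103·22419² = 1 ✓
(227528+22419√103)^2 = 103537981567 + 10201900464√103
(227528+22419√103)^3 = 47115579739725224 + 4642436017523565√103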